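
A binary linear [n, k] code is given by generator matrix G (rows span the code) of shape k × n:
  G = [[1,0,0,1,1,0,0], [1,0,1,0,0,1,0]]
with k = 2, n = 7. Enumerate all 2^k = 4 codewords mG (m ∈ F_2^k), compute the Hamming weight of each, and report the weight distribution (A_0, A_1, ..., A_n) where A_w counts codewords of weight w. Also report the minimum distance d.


Weight distribution: A_0 = 1, A_3 = 2, A_4 = 1. Minimum distance d = 3.

Enumerate all 2^2 = 4 messages m ∈ F_2^2.
For each, compute codeword c = mG in F_2^7, then tally its weight.
  m = 00 → c = 0000000, weight = 0.
  m = 10 → c = 1001100, weight = 3.
  m = 01 → c = 1010010, weight = 3.
  m = 11 → c = 0011110, weight = 4.
Tally weights:
  weight 0: 1 codewords.
  weight 3: 2 codewords.
  weight 4: 1 codewords.
Minimum distance d = smallest w > 0 with A_w > 0 = 3.
Sanity: Σ A_w = 4 = 2^2 = 4 ✓.


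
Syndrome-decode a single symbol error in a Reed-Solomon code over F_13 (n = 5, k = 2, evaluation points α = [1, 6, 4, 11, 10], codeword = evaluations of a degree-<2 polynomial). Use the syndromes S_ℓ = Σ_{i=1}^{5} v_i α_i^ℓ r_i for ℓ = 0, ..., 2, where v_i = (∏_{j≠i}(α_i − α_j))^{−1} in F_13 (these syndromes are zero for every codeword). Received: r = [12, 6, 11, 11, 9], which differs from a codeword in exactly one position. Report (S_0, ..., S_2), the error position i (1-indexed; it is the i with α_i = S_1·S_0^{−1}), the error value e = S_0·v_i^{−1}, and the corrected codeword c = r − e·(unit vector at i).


S = (2, 9, 8), error at position 4, error magnitude e = 11, c = [12, 6, 11, 0, 9].

Step 1: column multipliers v_i = (∏_{j≠i}(α_i − α_j))^{−1} mod 13.
  i = 1 (α = 1): (1−6)(1−4)(1−11)(1−10) = (−5)·(−3)·(−10)·(−9) = 1350 ≡ 11, so v_1 = 11^{−1} = 6 (mod 13).
  i = 2 (α = 6): (6−1)(6−4)(6−11)(6−10) = 5·2·(−5)·(−4) = 200 ≡ 5, so v_2 = 5^{−1} = 8 (mod 13).
  i = 3 (α = 4): (4−1)(4−6)(4−11)(4−10) = 3·(−2)·(−7)·(−6) = −252 ≡ 8, so v_3 = 8^{−1} = 5 (mod 13).
  i = 4 (α = 11): (11−1)(11−6)(11−4)(11−10) = 10·5·7·1 = 350 ≡ 12, so v_4 = 12^{−1} = 12 (mod 13).
  i = 5 (α = 10): (10−1)(10−6)(10−4)(10−11) = 9·4·6·(−1) = −216 ≡ 5, so v_5 = 5^{−1} = 8 (mod 13).
  v = [6, 8, 5, 12, 8].
Step 2: syndromes of r = [12, 6, 11, 11, 9] (all sums mod 13).
  S_0 = Σ v_i r_i = 6·12 + 8·6 + 5·11 + 12·11 + 8·9 = 379 ≡ 2.
  S_1 = Σ v_i α_i r_i = 6·1·12 + 8·6·6 + 5·4·11 + 12·11·11 + 8·10·9 = 2752 ≡ 9.
  α_i^2 mod 13 = [1, 10, 3, 4, 9].
  S_2 = Σ v_i α_i^2 r_i = 6·1·12 + 8·10·6 + 5·3·11 + 12·4·11 + 8·9·9 = 1893 ≡ 8.
  S = (2, 9, 8) ≠ 0, so r is not a codeword (an error is present).
Step 3: locate the error. For a single error e at position i, S_ℓ = v_i·e·α_i^ℓ, so α_err = S_1/S_0.
  S_0^{−1} = 2^{−1} = 7 (mod 13), so α_err = 9·7 = 63 ≡ 11 = α_4. Error position i = 4.
  Consistency check: S_2/S_1 = 8·3 = 24 ≡ 11 = α_err ✓ (single-error assumption holds).
Step 4: error magnitude e = S_0/v_4 = S_0·∏_{j≠4}(α_4 − α_j) = 2·12 = 24 ≡ 11 (mod 13).
Step 5: correct position 4: c_4 = r_4 − e = 11 − 11 ≡ 0 (mod 13). Hence c = [12, 6, 11, 0, 9].
  Check: interpolating c through the α_i gives m(x) = 8 + 4·x (degree < 2) with m(α_i) = c_i for every i, so c is indeed a codeword.


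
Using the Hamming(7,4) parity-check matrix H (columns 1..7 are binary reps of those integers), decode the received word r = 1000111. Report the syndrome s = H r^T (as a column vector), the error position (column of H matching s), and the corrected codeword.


s = (1, 0, 1)^T, error position = 5, corrected codeword c = 1000011

Compute s = H r^T mod 2 one row at a time:
  s_1 = 0 + 1 + 1 + 1 = 3 ≡ 1 (mod 2).
  s_2 = 0 + 0 + 1 + 1 = 2 ≡ 0 (mod 2).
  s_3 = 1 + 0 + 1 + 1 = 3 ≡ 1 (mod 2).
s = (1, 0, 1)^T — this equals column 5 of H (binary 101), so error is at position 5.
Correct: flip bit 5 of r = 1000111 to get c = 1000011.


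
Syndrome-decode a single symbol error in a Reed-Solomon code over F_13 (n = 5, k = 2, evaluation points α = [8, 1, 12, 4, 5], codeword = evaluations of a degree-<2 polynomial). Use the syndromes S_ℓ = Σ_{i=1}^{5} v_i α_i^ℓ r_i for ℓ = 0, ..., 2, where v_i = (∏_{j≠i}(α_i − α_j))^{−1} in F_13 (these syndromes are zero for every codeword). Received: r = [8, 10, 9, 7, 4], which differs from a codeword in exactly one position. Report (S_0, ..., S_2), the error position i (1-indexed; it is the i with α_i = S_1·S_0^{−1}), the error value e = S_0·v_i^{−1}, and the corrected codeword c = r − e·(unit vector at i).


S = (7, 7, 7), error at position 2, error magnitude e = 7, c = [8, 3, 9, 7, 4].

Step 1: column multipliers v_i = (∏_{j≠i}(α_i − α_j))^{−1} mod 13.
  i = 1 (α = 8): (8−1)(8−12)(8−4)(8−5) = 7·(−4)·4·3 = −336 ≡ 2, so v_1 = 2^{−1} = 7 (mod 13).
  i = 2 (α = 1): (1−8)(1−12)(1−4)(1−5) = (−7)·(−11)·(−3)·(−4) = 924 ≡ 1, so v_2 = 1^{−1} = 1 (mod 13).
  i = 3 (α = 12): (12−8)(12−1)(12−4)(12−5) = 4·11·8·7 = 2464 ≡ 7, so v_3 = 7^{−1} = 2 (mod 13).
  i = 4 (α = 4): (4−8)(4−1)(4−12)(4−5) = (−4)·3·(−8)·(−1) = −96 ≡ 8, so v_4 = 8^{−1} = 5 (mod 13).
  i = 5 (α = 5): (5−8)(5−1)(5−12)(5−4) = (−3)·4·(−7)·1 = 84 ≡ 6, so v_5 = 6^{−1} = 11 (mod 13).
  v = [7, 1, 2, 5, 11].
Step 2: syndromes of r = [8, 10, 9, 7, 4] (all sums mod 13).
  S_0 = Σ v_i r_i = 7·8 + 1·10 + 2·9 + 5·7 + 11·4 = 163 ≡ 7.
  S_1 = Σ v_i α_i r_i = 7·8·8 + 1·1·10 + 2·12·9 + 5·4·7 + 11·5·4 = 1034 ≡ 7.
  α_i^2 mod 13 = [12, 1, 1, 3, 12].
  S_2 = Σ v_i α_i^2 r_i = 7·12·8 + 1·1·10 + 2·1·9 + 5·3·7 + 11·12·4 = 1333 ≡ 7.
  S = (7, 7, 7) ≠ 0, so r is not a codeword (an error is present).
Step 3: locate the error. For a single error e at position i, S_ℓ = v_i·e·α_i^ℓ, so α_err = S_1/S_0.
  S_0^{−1} = 7^{−1} = 2 (mod 13), so α_err = 7·2 = 14 ≡ 1 = α_2. Error position i = 2.
  Consistency check: S_2/S_1 = 7·2 = 14 ≡ 1 = α_err ✓ (single-error assumption holds).
Step 4: error magnitude e = S_0/v_2 = S_0·∏_{j≠2}(α_2 − α_j) = 7·1 = 7 ≡ 7 (mod 13).
Step 5: correct position 2: c_2 = r_2 − e = 10 − 7 ≡ 3 (mod 13). Hence c = [8, 3, 9, 7, 4].
  Check: interpolating c through the α_i gives m(x) = 6 + 10·x (degree < 2) with m(α_i) = c_i for every i, so c is indeed a codeword.


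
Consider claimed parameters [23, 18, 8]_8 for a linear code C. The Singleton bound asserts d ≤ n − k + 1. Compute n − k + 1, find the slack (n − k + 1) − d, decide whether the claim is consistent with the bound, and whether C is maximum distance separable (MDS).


Singleton RHS = n − k + 1 = 6, slack = -2, bound violated (no such code; not MDS).

Singleton bound: d ≤ n − k + 1.
Here n = 23, k = 18, so n − k + 1 = 6.
Given d = 8, check d ≤ 6: NO.
Slack = (n − k + 1) − d = -2.
The slack is negative: d = 8 exceeds n − k + 1 = 6 by 2, so the Singleton bound is violated and no linear [23, 18, 8]_8 code can exist. In particular it is not MDS (MDS requires d = n − k + 1 exactly).
Description: the claimed parameters are [23, 18, 8]_8; such a code would be impossible (violates the Singleton bound).


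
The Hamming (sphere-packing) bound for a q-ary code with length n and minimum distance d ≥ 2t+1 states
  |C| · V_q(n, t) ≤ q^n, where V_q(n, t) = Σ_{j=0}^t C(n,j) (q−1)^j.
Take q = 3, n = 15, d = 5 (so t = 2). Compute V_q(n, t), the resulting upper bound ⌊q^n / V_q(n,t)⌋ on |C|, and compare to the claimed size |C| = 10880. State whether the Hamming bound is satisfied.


V_q(n, t) = 451, q^n = 14348907, Hamming bound = 31815, |C| = 10880 ≤ bound (satisfied).

Step 1: Compute V_q(n, t) = Σ_{j=0}^2 C(n, j) (q−1)^j.
  j = 0: C(15,0)·(2)^0 = 1·1 = 1.
  j = 1: C(15,1)·(2)^1 = 15·2 = 30.
  j = 2: C(15,2)·(2)^2 = 105·4 = 420.
  V_q(n, t) = 1 + 30 + 420 = 451.
Step 2: q^n = 3^15 = 14348907.
Step 3: Hamming bound ⌊q^n / V_q(n,t)⌋ = ⌊14348907/451⌋ = 31815.
Step 4: Compare |C| = 10880 to 31815: satisfied.
The claimed |C| lies below the Hamming bound.


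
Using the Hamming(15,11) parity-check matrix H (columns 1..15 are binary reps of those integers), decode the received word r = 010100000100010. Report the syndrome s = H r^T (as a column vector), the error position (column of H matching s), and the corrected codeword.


s = (0, 0, 1, 0)^T, error position = 2, corrected codeword c = 000100000100010

Compute s = H r^T mod 2 one row at a time:
  s_1 = 0 + 0 + 1 + 0 + 0 + 0 + 1 + 0 = 2 ≡ 0 (mod 2).
  s_2 = 1 + 0 + 0 + 0 + 0 + 0 + 1 + 0 = 2 ≡ 0 (mod 2).
  s_3 = 1 + 0 + 0 + 0 + 1 + 0 + 1 + 0 = 3 ≡ 1 (mod 2).
  s_4 = 0 + 0 + 0 + 0 + 0 + 0 + 0 + 0 = 0 ≡ 0 (mod 2).
s = (0, 0, 1, 0)^T — this equals column 2 of H (binary 0010), so error is at position 2.
Correct: flip bit 2 of r = 010100000100010 to get c = 000100000100010.


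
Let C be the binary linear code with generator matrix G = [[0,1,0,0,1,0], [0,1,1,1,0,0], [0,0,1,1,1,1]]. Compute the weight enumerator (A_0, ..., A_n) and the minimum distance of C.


Weight distribution: A_0 = 1, A_1 = 1, A_2 = 1, A_3 = 3, A_4 = 2. Minimum distance d = 1.

Enumerate all 2^3 = 8 messages m ∈ F_2^3.
For each, compute codeword c = mG in F_2^6, then tally its weight.
  m = 000 → c = 000000, weight = 0.
  m = 100 → c = 010010, weight = 2.
  m = 010 → c = 011100, weight = 3.
  m = 110 → c = 001110, weight = 3.
  m = 001 → c = 001111, weight = 4.
  m = 101 → c = 011101, weight = 4.
  m = 011 → c = 010011, weight = 3.
  m = 111 → c = 000001, weight = 1.
Tally weights:
  weight 0: 1 codewords.
  weight 1: 1 codewords.
  weight 2: 1 codewords.
  weight 3: 3 codewords.
  weight 4: 2 codewords.
Minimum distance d = smallest w > 0 with A_w > 0 = 1.
Sanity: Σ A_w = 8 = 2^3 = 8 ✓.


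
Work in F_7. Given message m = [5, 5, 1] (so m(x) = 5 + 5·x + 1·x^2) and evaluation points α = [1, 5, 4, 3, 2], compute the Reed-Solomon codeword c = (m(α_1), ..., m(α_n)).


c = [4, 6, 6, 1, 5]

Message polynomial: m(x) = 5 + 5·x + 1·x^2 (mod 7).
For each evaluation point α_i, compute m(α_i) mod 7:
  α_1 = 1: Horner steps 1 → 6 → 4, so m(1) = 4.
  α_2 = 5: Horner steps 1 → 3 → 6, so m(5) = 6.
  α_3 = 4: Horner steps 1 → 2 → 6, so m(4) = 6.
  α_4 = 3: Horner steps 1 → 1 → 1, so m(3) = 1.
  α_5 = 2: Horner steps 1 → 0 → 5, so m(2) = 5.
Codeword c = [4, 6, 6, 1, 5] ∈ F_7^5.


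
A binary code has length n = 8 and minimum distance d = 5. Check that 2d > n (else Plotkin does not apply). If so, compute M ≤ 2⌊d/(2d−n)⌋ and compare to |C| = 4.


Plotkin bound M ≤ 4; given |C| = 4 ≤ bound (satisfied).

Check applicability: 2d = 10, n = 8.
2d − n = 2 > 0, so Plotkin applies.
Compute d/(2d−n) = 5/2 ≈ 2.5000.
⌊d/(2d−n)⌋ = 2.
Plotkin bound: M ≤ 2·2 = 4.
Given |C| = 4, check: satisfied.
This |C| is at the Plotkin bound.


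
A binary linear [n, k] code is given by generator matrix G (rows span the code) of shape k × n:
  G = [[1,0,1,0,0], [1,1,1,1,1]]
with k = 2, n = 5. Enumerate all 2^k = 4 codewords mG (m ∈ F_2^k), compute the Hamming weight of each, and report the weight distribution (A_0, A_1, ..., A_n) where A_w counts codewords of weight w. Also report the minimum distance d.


Weight distribution: A_0 = 1, A_2 = 1, A_3 = 1, A_5 = 1. Minimum distance d = 2.

Enumerate all 2^2 = 4 messages m ∈ F_2^2.
For each, compute codeword c = mG in F_2^5, then tally its weight.
  m = 00 → c = 00000, weight = 0.
  m = 10 → c = 10100, weight = 2.
  m = 01 → c = 11111, weight = 5.
  m = 11 → c = 01011, weight = 3.
Tally weights:
  weight 0: 1 codewords.
  weight 2: 1 codewords.
  weight 3: 1 codewords.
  weight 5: 1 codewords.
Minimum distance d = smallest w > 0 with A_w > 0 = 2.
Sanity: Σ A_w = 4 = 2^2 = 4 ✓.


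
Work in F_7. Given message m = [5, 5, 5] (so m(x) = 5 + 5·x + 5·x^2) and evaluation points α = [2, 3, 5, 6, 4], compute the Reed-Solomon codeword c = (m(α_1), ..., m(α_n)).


c = [0, 2, 1, 5, 0]

Message polynomial: m(x) = 5 + 5·x + 5·x^2 (mod 7).
For each evaluation point α_i, compute m(α_i) mod 7:
  α_1 = 2: Horner steps 5 → 1 → 0, so m(2) = 0.
  α_2 = 3: Horner steps 5 → 6 → 2, so m(3) = 2.
  α_3 = 5: Horner steps 5 → 2 → 1, so m(5) = 1.
  α_4 = 6: Horner steps 5 → 0 → 5, so m(6) = 5.
  α_5 = 4: Horner steps 5 → 4 → 0, so m(4) = 0.
Codeword c = [0, 2, 1, 5, 0] ∈ F_7^5.


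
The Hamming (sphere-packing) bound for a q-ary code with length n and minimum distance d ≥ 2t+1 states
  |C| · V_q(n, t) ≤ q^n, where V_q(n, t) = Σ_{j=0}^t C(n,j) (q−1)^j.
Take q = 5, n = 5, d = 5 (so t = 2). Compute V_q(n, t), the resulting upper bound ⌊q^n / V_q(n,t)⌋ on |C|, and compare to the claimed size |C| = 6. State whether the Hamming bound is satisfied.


V_q(n, t) = 181, q^n = 3125, Hamming bound = 17, |C| = 6 ≤ bound (satisfied).

Step 1: Compute V_q(n, t) = Σ_{j=0}^2 C(n, j) (q−1)^j.
  j = 0: C(5,0)·(4)^0 = 1·1 = 1.
  j = 1: C(5,1)·(4)^1 = 5·4 = 20.
  j = 2: C(5,2)·(4)^2 = 10·16 = 160.
  V_q(n, t) = 1 + 20 + 160 = 181.
Step 2: q^n = 5^5 = 3125.
Step 3: Hamming bound ⌊q^n / V_q(n,t)⌋ = ⌊3125/181⌋ = 17.
Step 4: Compare |C| = 6 to 17: satisfied.
The claimed |C| lies below the Hamming bound.


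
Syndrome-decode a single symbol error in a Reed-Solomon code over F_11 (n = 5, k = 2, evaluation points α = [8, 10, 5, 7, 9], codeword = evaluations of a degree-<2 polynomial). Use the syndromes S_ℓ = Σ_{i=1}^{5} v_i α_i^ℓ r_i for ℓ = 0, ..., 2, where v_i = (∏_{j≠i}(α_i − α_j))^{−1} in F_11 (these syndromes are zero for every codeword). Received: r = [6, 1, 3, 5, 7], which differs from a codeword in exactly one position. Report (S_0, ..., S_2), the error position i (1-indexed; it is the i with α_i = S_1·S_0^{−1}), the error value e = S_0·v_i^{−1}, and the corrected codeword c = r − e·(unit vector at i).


S = (6, 5, 6), error at position 2, error magnitude e = 4, c = [6, 8, 3, 5, 7].

Step 1: column multipliers v_i = (∏_{j≠i}(α_i − α_j))^{−1} mod 11.
  i = 1 (α = 8): (8−10)(8−5)(8−7)(8−9) = (−2)·3·1·(−1) = 6 ≡ 6, so v_1 = 6^{−1} = 2 (mod 11).
  i = 2 (α = 10): (10−8)(10−5)(10−7)(10−9) = 2·5·3·1 = 30 ≡ 8, so v_2 = 8^{−1} = 7 (mod 11).
  i = 3 (α = 5): (5−8)(5−10)(5−7)(5−9) = (−3)·(−5)·(−2)·(−4) = 120 ≡ 10, so v_3 = 10^{−1} = 10 (mod 11).
  i = 4 (α = 7): (7−8)(7−10)(7−5)(7−9) = (−1)·(−3)·2·(−2) = −12 ≡ 10, so v_4 = 10^{−1} = 10 (mod 11).
  i = 5 (α = 9): (9−8)(9−10)(9−5)(9−7) = 1·(−1)·4·2 = −8 ≡ 3, so v_5 = 3^{−1} = 4 (mod 11).
  v = [2, 7, 10, 10, 4].
Step 2: syndromes of r = [6, 1, 3, 5, 7] (all sums mod 11).
  S_0 = Σ v_i r_i = 2·6 + 7·1 + 10·3 + 10·5 + 4·7 = 127 ≡ 6.
  S_1 = Σ v_i α_i r_i = 2·8·6 + 7·10·1 + 10·5·3 + 10·7·5 + 4·9·7 = 918 ≡ 5.
  α_i^2 mod 11 = [9, 1, 3, 5, 4].
  S_2 = Σ v_i α_i^2 r_i = 2·9·6 + 7·1·1 + 10·3·3 + 10·5·5 + 4·4·7 = 567 ≡ 6.
  S = (6, 5, 6) ≠ 0, so r is not a codeword (an error is present).
Step 3: locate the error. For a single error e at position i, S_ℓ = v_i·e·α_i^ℓ, so α_err = S_1/S_0.
  S_0^{−1} = 6^{−1} = 2 (mod 11), so α_err = 5·2 = 10 ≡ 10 = α_2. Error position i = 2.
  Consistency check: S_2/S_1 = 6·9 = 54 ≡ 10 = α_err ✓ (single-error assumption holds).
Step 4: error magnitude e = S_0/v_2 = S_0·∏_{j≠2}(α_2 − α_j) = 6·8 = 48 ≡ 4 (mod 11).
Step 5: correct position 2: c_2 = r_2 − e = 1 − 4 ≡ 8 (mod 11). Hence c = [6, 8, 3, 5, 7].
  Check: interpolating c through the α_i gives m(x) = 9 + 1·x (degree < 2) with m(α_i) = c_i for every i, so c is indeed a codeword.


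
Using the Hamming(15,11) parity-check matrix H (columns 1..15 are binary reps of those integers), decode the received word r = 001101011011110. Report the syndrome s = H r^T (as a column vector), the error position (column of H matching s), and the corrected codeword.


s = (0, 1, 0, 0)^T, error position = 4, corrected codeword c = 001001011011110

Compute s = H r^T mod 2 one row at a time:
  s_1 = 1 + 1 + 0 + 1 + 1 + 1 + 1 + 0 = 6 ≡ 0 (mod 2).
  s_2 = 1 + 0 + 1 + 0 + 1 + 1 + 1 + 0 = 5 ≡ 1 (mod 2).
  s_3 = 0 + 1 + 1 + 0 + 0 + 1 + 1 + 0 = 4 ≡ 0 (mod 2).
  s_4 = 0 + 1 + 0 + 0 + 1 + 1 + 1 + 0 = 4 ≡ 0 (mod 2).
s = (0, 1, 0, 0)^T — this equals column 4 of H (binary 0100), so error is at position 4.
Correct: flip bit 4 of r = 001101011011110 to get c = 001001011011110.


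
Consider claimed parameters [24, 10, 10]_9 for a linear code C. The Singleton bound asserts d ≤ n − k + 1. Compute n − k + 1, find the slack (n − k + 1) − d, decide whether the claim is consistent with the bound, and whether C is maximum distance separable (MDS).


Singleton RHS = n − k + 1 = 15, slack = 5, bound satisfied, not MDS.

Singleton bound: d ≤ n − k + 1.
Here n = 24, k = 10, so n − k + 1 = 15.
Given d = 10, check d ≤ 15: YES.
Slack = (n − k + 1) − d = 5.
The code is NOT MDS (slack = 5 > 0).
Description: the claimed parameters are [24, 10, 10]_9; such a code would be non-MDS.


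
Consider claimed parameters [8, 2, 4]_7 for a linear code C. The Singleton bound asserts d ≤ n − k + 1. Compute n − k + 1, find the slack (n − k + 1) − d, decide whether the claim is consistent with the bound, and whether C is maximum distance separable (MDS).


Singleton RHS = n − k + 1 = 7, slack = 3, bound satisfied, not MDS.

Singleton bound: d ≤ n − k + 1.
Here n = 8, k = 2, so n − k + 1 = 7.
Given d = 4, check d ≤ 7: YES.
Slack = (n − k + 1) − d = 3.
The code is NOT MDS (slack = 3 > 0).
Description: the claimed parameters are [8, 2, 4]_7; such a code would be non-MDS.


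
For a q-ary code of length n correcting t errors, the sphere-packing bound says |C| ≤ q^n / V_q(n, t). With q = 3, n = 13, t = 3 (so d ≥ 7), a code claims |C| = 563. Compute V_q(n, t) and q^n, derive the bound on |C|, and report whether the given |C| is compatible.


V_q(n, t) = 2627, q^n = 1594323, Hamming bound = 606, |C| = 563 ≤ bound (satisfied).

Step 1: Compute V_q(n, t) = Σ_{j=0}^3 C(n, j) (q−1)^j.
  j = 0: C(13,0)·(2)^0 = 1·1 = 1.
  j = 1: C(13,1)·(2)^1 = 13·2 = 26.
  j = 2: C(13,2)·(2)^2 = 78·4 = 312.
  j = 3: C(13,3)·(2)^3 = 286·8 = 2288.
  V_q(n, t) = 1 + 26 + 312 + 2288 = 2627.
Step 2: q^n = 3^13 = 1594323.
Step 3: Hamming bound ⌊q^n / V_q(n,t)⌋ = ⌊1594323/2627⌋ = 606.
Step 4: Compare |C| = 563 to 606: satisfied.
The claimed |C| lies below the Hamming bound.


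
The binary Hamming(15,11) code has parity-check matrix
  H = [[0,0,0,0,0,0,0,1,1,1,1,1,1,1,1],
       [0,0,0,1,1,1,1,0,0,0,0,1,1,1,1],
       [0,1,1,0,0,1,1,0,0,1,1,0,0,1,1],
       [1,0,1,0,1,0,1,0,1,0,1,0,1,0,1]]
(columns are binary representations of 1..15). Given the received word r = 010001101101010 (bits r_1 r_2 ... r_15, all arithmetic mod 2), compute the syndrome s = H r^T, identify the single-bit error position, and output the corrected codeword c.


s = (0, 0, 1, 0)^T, error position = 2, corrected codeword c = 000001101101010

Compute s = H r^T mod 2 one row at a time:
  s_1 = 0 + 1 + 1 + 0 + 1 + 0 + 1 + 0 = 4 ≡ 0 (mod 2).
  s_2 = 0 + 0 + 1 + 1 + 1 + 0 + 1 + 0 = 4 ≡ 0 (mod 2).
  s_3 = 1 + 0 + 1 + 1 + 1 + 0 + 1 + 0 = 5 ≡ 1 (mod 2).
  s_4 = 0 + 0 + 0 + 1 + 1 + 0 + 0 + 0 = 2 ≡ 0 (mod 2).
s = (0, 0, 1, 0)^T — this equals column 2 of H (binary 0010), so error is at position 2.
Correct: flip bit 2 of r = 010001101101010 to get c = 000001101101010.


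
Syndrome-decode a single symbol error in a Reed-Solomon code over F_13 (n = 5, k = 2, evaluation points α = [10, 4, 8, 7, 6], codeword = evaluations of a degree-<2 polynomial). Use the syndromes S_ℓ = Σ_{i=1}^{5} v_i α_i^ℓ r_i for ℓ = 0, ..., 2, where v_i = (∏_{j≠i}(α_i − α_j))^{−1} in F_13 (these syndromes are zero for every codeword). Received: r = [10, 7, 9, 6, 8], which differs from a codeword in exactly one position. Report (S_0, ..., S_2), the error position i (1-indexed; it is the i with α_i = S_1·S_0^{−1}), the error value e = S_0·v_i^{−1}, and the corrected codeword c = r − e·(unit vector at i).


S = (12, 6, 3), error at position 4, error magnitude e = 4, c = [10, 7, 9, 2, 8].

Step 1: column multipliers v_i = (∏_{j≠i}(α_i − α_j))^{−1} mod 13.
  i = 1 (α = 10): (10−4)(10−8)(10−7)(10−6) = 6·2·3·4 = 144 ≡ 1, so v_1 = 1^{−1} = 1 (mod 13).
  i = 2 (α = 4): (4−10)(4−8)(4−7)(4−6) = (−6)·(−4)·(−3)·(−2) = 144 ≡ 1, so v_2 = 1^{−1} = 1 (mod 13).
  i = 3 (α = 8): (8−10)(8−4)(8−7)(8−6) = (−2)·4·1·2 = −16 ≡ 10, so v_3 = 10^{−1} = 4 (mod 13).
  i = 4 (α = 7): (7−10)(7−4)(7−8)(7−6) = (−3)·3·(−1)·1 = 9 ≡ 9, so v_4 = 9^{−1} = 3 (mod 13).
  i = 5 (α = 6): (6−10)(6−4)(6−8)(6−7) = (−4)·2·(−2)·(−1) = −16 ≡ 10, so v_5 = 10^{−1} = 4 (mod 13).
  v = [1, 1, 4, 3, 4].
Step 2: syndromes of r = [10, 7, 9, 6, 8] (all sums mod 13).
  S_0 = Σ v_i r_i = 1·10 + 1·7 + 4·9 + 3·6 + 4·8 = 103 ≡ 12.
  S_1 = Σ v_i α_i r_i = 1·10·10 + 1·4·7 + 4·8·9 + 3·7·6 + 4·6·8 = 734 ≡ 6.
  α_i^2 mod 13 = [9, 3, 12, 10, 10].
  S_2 = Σ v_i α_i^2 r_i = 1·9·10 + 1·3·7 + 4·12·9 + 3·10·6 + 4·10·8 = 1043 ≡ 3.
  S = (12, 6, 3) ≠ 0, so r is not a codeword (an error is present).
Step 3: locate the error. For a single error e at position i, S_ℓ = v_i·e·α_i^ℓ, so α_err = S_1/S_0.
  S_0^{−1} = 12^{−1} = 12 (mod 13), so α_err = 6·12 = 72 ≡ 7 = α_4. Error position i = 4.
  Consistency check: S_2/S_1 = 3·11 = 33 ≡ 7 = α_err ✓ (single-error assumption holds).
Step 4: error magnitude e = S_0/v_4 = S_0·∏_{j≠4}(α_4 − α_j) = 12·9 = 108 ≡ 4 (mod 13).
Step 5: correct position 4: c_4 = r_4 − e = 6 − 4 ≡ 2 (mod 13). Hence c = [10, 7, 9, 2, 8].
  Check: interpolating c through the α_i gives m(x) = 5 + 7·x (degree < 2) with m(α_i) = c_i for every i, so c is indeed a codeword.


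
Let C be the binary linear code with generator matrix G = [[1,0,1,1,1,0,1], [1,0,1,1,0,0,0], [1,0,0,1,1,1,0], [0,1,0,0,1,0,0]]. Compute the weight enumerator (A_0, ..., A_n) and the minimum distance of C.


Weight distribution: A_0 = 1, A_2 = 3, A_3 = 4, A_4 = 3, A_5 = 4, A_6 = 1. Minimum distance d = 2.

Enumerate all 2^4 = 16 messages m ∈ F_2^4.
For each, compute codeword c = mG in F_2^7, then tally its weight.
  m = 0000 → c = 0000000, weight = 0.
  m = 1000 → c = 1011101, weight = 5.
  m = 0100 → c = 1011000, weight = 3.
  m = 1100 → c = 0000101, weight = 2.
  m = 0010 → c = 1001110, weight = 4.
  m = 1010 → c = 0010011, weight = 3.
  m = 0110 → c = 0010110, weight = 3.
  m = 1110 → c = 1001011, weight = 4.
  m = 0001 → c = 0100100, weight = 2.
  m = 1001 → c = 1111001, weight = 5.
  m = 0101 → c = 1111100, weight = 5.
  m = 1101 → c = 0100001, weight = 2.
  m = 0011 → c = 1101010, weight = 4.
  m = 1011 → c = 0110111, weight = 5.
  m = 0111 → c = 0110010, weight = 3.
  m = 1111 → c = 1101111, weight = 6.
Tally weights:
  weight 0: 1 codewords.
  weight 2: 3 codewords.
  weight 3: 4 codewords.
  weight 4: 3 codewords.
  weight 5: 4 codewords.
  weight 6: 1 codewords.
Minimum distance d = smallest w > 0 with A_w > 0 = 2.
Sanity: Σ A_w = 16 = 2^4 = 16 ✓.


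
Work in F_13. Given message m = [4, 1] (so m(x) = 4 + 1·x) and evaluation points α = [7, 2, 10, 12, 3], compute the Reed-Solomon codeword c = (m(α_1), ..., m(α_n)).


c = [11, 6, 1, 3, 7]

Message polynomial: m(x) = 4 + 1·x (mod 13).
For each evaluation point α_i, compute m(α_i) mod 13:
  α_1 = 7: Horner steps 1 → 11, so m(7) = 11.
  α_2 = 2: Horner steps 1 → 6, so m(2) = 6.
  α_3 = 10: Horner steps 1 → 1, so m(10) = 1.
  α_4 = 12: Horner steps 1 → 3, so m(12) = 3.
  α_5 = 3: Horner steps 1 → 7, so m(3) = 7.
Codeword c = [11, 6, 1, 3, 7] ∈ F_13^5.


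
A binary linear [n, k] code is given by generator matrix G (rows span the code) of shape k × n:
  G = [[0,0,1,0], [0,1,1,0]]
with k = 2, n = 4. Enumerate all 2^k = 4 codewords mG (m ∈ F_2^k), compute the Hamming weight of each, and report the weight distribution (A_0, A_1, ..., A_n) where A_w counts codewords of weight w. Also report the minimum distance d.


Weight distribution: A_0 = 1, A_1 = 2, A_2 = 1. Minimum distance d = 1.

Enumerate all 2^2 = 4 messages m ∈ F_2^2.
For each, compute codeword c = mG in F_2^4, then tally its weight.
  m = 00 → c = 0000, weight = 0.
  m = 10 → c = 0010, weight = 1.
  m = 01 → c = 0110, weight = 2.
  m = 11 → c = 0100, weight = 1.
Tally weights:
  weight 0: 1 codewords.
  weight 1: 2 codewords.
  weight 2: 1 codewords.
Minimum distance d = smallest w > 0 with A_w > 0 = 1.
Sanity: Σ A_w = 4 = 2^2 = 4 ✓.


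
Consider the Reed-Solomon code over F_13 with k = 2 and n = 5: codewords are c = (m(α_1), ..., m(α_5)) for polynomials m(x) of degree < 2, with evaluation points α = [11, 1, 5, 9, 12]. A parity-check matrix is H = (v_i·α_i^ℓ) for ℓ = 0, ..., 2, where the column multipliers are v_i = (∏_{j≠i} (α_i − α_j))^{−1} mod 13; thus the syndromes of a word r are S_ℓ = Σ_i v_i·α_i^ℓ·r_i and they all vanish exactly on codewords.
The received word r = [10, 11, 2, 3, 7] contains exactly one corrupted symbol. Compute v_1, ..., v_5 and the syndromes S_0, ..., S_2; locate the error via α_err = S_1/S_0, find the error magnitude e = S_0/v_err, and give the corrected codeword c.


S = (1, 1, 1), error at position 2, error magnitude e = 10, c = [10, 1, 2, 3, 7].

Step 1: column multipliers v_i = (∏_{j≠i}(α_i − α_j))^{−1} mod 13.
  i = 1 (α = 11): (11−1)(11−5)(11−9)(11−12) = 10·6·2·(−1) = −120 ≡ 10, so v_1 = 10^{−1} = 4 (mod 13).
  i = 2 (α = 1): (1−11)(1−5)(1−9)(1−12) = (−10)·(−4)·(−8)·(−11) = 3520 ≡ 10, so v_2 = 10^{−1} = 4 (mod 13).
  i = 3 (α = 5): (5−11)(5−1)(5−9)(5−12) = (−6)·4·(−4)·(−7) = −672 ≡ 4, so v_3 = 4^{−1} = 10 (mod 13).
  i = 4 (α = 9): (9−11)(9−1)(9−5)(9−12) = (−2)·8·4·(−3) = 192 ≡ 10, so v_4 = 10^{−1} = 4 (mod 13).
  i = 5 (α = 12): (12−11)(12−1)(12−5)(12−9) = 1·11·7·3 = 231 ≡ 10, so v_5 = 10^{−1} = 4 (mod 13).
  v = [4, 4, 10, 4, 4].
Step 2: syndromes of r = [10, 11, 2, 3, 7] (all sums mod 13).
  S_0 = Σ v_i r_i = 4·10 + 4·11 + 10·2 + 4·3 + 4·7 = 144 ≡ 1.
  S_1 = Σ v_i α_i r_i = 4·11·10 + 4·1·11 + 10·5·2 + 4·9·3 + 4·12·7 = 1028 ≡ 1.
  α_i^2 mod 13 = [4, 1, 12, 3, 1].
  S_2 = Σ v_i α_i^2 r_i = 4·4·10 + 4·1·11 + 10·12·2 + 4·3·3 + 4·1·7 = 508 ≡ 1.
  S = (1, 1, 1) ≠ 0, so r is not a codeword (an error is present).
Step 3: locate the error. For a single error e at position i, S_ℓ = v_i·e·α_i^ℓ, so α_err = S_1/S_0.
  S_0^{−1} = 1^{−1} = 1 (mod 13), so α_err = 1·1 = 1 ≡ 1 = α_2. Error position i = 2.
  Consistency check: S_2/S_1 = 1·1 = 1 ≡ 1 = α_err ✓ (single-error assumption holds).
Step 4: error magnitude e = S_0/v_2 = S_0·∏_{j≠2}(α_2 − α_j) = 1·10 = 10 ≡ 10 (mod 13).
Step 5: correct position 2: c_2 = r_2 − e = 11 − 10 ≡ 1 (mod 13). Hence c = [10, 1, 2, 3, 7].
  Check: interpolating c through the α_i gives m(x) = 4 + 10·x (degree < 2) with m(α_i) = c_i for every i, so c is indeed a codeword.


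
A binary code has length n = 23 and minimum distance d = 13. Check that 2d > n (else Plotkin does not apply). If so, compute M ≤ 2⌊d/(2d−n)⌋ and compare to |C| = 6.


Plotkin bound M ≤ 8; given |C| = 6 ≤ bound (satisfied).

Check applicability: 2d = 26, n = 23.
2d − n = 3 > 0, so Plotkin applies.
Compute d/(2d−n) = 13/3 ≈ 4.3333.
⌊d/(2d−n)⌋ = 4.
Plotkin bound: M ≤ 2·4 = 8.
Given |C| = 6, check: satisfied.
This |C| is below the Plotkin bound.


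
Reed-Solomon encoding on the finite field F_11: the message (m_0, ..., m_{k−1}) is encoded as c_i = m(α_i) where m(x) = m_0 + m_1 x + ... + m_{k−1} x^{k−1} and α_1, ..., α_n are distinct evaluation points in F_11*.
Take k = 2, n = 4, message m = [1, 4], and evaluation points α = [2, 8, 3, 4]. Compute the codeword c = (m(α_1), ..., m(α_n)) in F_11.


c = [9, 0, 2, 6]

Message polynomial: m(x) = 1 + 4·x (mod 11).
For each evaluation point α_i, compute m(α_i) mod 11:
  α_1 = 2: Horner steps 4 → 9, so m(2) = 9.
  α_2 = 8: Horner steps 4 → 0, so m(8) = 0.
  α_3 = 3: Horner steps 4 → 2, so m(3) = 2.
  α_4 = 4: Horner steps 4 → 6, so m(4) = 6.
Codeword c = [9, 0, 2, 6] ∈ F_11^4.


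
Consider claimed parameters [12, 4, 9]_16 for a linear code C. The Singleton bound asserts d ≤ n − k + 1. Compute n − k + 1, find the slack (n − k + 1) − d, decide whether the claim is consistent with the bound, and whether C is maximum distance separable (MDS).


Singleton RHS = n − k + 1 = 9, slack = 0, bound satisfied, MDS.

Singleton bound: d ≤ n − k + 1.
Here n = 12, k = 4, so n − k + 1 = 9.
Given d = 9, check d ≤ 9: YES.
Slack = (n − k + 1) − d = 0.
The code is MDS (slack = 0).
Description: the claimed parameters are [12, 4, 9]_16; such a code would be MDS (meets Singleton bound).


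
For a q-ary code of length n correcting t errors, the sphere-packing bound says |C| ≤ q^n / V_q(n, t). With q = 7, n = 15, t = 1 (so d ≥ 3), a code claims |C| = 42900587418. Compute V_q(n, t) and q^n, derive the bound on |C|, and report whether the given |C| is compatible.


V_q(n, t) = 91, q^n = 4747561509943, Hamming bound = 52171005603, |C| = 42900587418 ≤ bound (satisfied).

Step 1: Compute V_q(n, t) = Σ_{j=0}^1 C(n, j) (q−1)^j.
  j = 0: C(15,0)·(6)^0 = 1·1 = 1.
  j = 1: C(15,1)·(6)^1 = 15·6 = 90.
  V_q(n, t) = 1 + 90 = 91.
Step 2: q^n = 7^15 = 4747561509943.
Step 3: Hamming bound ⌊q^n / V_q(n,t)⌋ = ⌊4747561509943/91⌋ = 52171005603.
Step 4: Compare |C| = 42900587418 to 52171005603: satisfied.
The claimed |C| lies below the Hamming bound.


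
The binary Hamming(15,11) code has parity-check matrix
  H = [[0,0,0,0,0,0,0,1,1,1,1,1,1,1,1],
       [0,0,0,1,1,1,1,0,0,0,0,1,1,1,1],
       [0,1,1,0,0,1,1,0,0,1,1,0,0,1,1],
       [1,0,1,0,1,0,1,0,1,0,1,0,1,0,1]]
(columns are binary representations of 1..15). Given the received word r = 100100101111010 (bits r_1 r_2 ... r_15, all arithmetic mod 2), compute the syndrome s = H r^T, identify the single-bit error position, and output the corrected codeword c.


s = (1, 0, 0, 0)^T, error position = 8, corrected codeword c = 100100111111010

Compute s = H r^T mod 2 one row at a time:
  s_1 = 0 + 1 + 1 + 1 + 1 + 0 + 1 + 0 = 5 ≡ 1 (mod 2).
  s_2 = 1 + 0 + 0 + 1 + 1 + 0 + 1 + 0 = 4 ≡ 0 (mod 2).
  s_3 = 0 + 0 + 0 + 1 + 1 + 1 + 1 + 0 = 4 ≡ 0 (mod 2).
  s_4 = 1 + 0 + 0 + 1 + 1 + 1 + 0 + 0 = 4 ≡ 0 (mod 2).
s = (1, 0, 0, 0)^T — this equals column 8 of H (binary 1000), so error is at position 8.
Correct: flip bit 8 of r = 100100101111010 to get c = 100100111111010.


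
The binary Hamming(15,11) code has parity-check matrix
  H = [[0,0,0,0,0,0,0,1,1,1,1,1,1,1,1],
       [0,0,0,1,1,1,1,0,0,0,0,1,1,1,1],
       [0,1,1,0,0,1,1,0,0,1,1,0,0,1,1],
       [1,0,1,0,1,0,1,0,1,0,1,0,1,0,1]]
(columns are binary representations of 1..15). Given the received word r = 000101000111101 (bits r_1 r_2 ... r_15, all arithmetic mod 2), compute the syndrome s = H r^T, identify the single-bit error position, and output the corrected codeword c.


s = (1, 1, 0, 1)^T, error position = 13, corrected codeword c = 000101000111001

Compute s = H r^T mod 2 one row at a time:
  s_1 = 0 + 0 + 1 + 1 + 1 + 1 + 0 + 1 = 5 ≡ 1 (mod 2).
  s_2 = 1 + 0 + 1 + 0 + 1 + 1 + 0 + 1 = 5 ≡ 1 (mod 2).
  s_3 = 0 + 0 + 1 + 0 + 1 + 1 + 0 + 1 = 4 ≡ 0 (mod 2).
  s_4 = 0 + 0 + 0 + 0 + 0 + 1 + 1 + 1 = 3 ≡ 1 (mod 2).
s = (1, 1, 0, 1)^T — this equals column 13 of H (binary 1101), so error is at position 13.
Correct: flip bit 13 of r = 000101000111101 to get c = 000101000111001.


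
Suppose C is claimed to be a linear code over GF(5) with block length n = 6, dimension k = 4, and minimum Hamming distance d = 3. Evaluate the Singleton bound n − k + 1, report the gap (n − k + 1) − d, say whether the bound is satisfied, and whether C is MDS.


Singleton RHS = n − k + 1 = 3, slack = 0, bound satisfied, MDS.

Singleton bound: d ≤ n − k + 1.
Here n = 6, k = 4, so n − k + 1 = 3.
Given d = 3, check d ≤ 3: YES.
Slack = (n − k + 1) − d = 0.
The code is MDS (slack = 0).
Description: the claimed parameters are [6, 4, 3]_5; such a code would be MDS (meets Singleton bound).


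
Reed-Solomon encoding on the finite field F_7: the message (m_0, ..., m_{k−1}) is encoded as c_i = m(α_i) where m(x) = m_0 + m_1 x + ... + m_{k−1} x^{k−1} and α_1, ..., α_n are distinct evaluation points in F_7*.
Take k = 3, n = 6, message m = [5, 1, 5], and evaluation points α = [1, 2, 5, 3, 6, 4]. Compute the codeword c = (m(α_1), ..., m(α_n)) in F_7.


c = [4, 6, 2, 4, 2, 5]

Message polynomial: m(x) = 5 + 1·x + 5·x^2 (mod 7).
For each evaluation point α_i, compute m(α_i) mod 7:
  α_1 = 1: Horner steps 5 → 6 → 4, so m(1) = 4.
  α_2 = 2: Horner steps 5 → 4 → 6, so m(2) = 6.
  α_3 = 5: Horner steps 5 → 5 → 2, so m(5) = 2.
  α_4 = 3: Horner steps 5 → 2 → 4, so m(3) = 4.
  α_5 = 6: Horner steps 5 → 3 → 2, so m(6) = 2.
  α_6 = 4: Horner steps 5 → 0 → 5, so m(4) = 5.
Codeword c = [4, 6, 2, 4, 2, 5] ∈ F_7^6.


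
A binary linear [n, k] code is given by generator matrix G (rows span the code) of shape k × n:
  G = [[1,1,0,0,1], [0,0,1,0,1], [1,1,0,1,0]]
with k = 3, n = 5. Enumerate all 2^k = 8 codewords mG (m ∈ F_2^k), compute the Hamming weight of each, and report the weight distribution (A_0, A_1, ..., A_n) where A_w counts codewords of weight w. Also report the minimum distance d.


Weight distribution: A_0 = 1, A_2 = 3, A_3 = 3, A_5 = 1. Minimum distance d = 2.

Enumerate all 2^3 = 8 messages m ∈ F_2^3.
For each, compute codeword c = mG in F_2^5, then tally its weight.
  m = 000 → c = 00000, weight = 0.
  m = 100 → c = 11001, weight = 3.
  m = 010 → c = 00101, weight = 2.
  m = 110 → c = 11100, weight = 3.
  m = 001 → c = 11010, weight = 3.
  m = 101 → c = 00011, weight = 2.
  m = 011 → c = 11111, weight = 5.
  m = 111 → c = 00110, weight = 2.
Tally weights:
  weight 0: 1 codewords.
  weight 2: 3 codewords.
  weight 3: 3 codewords.
  weight 5: 1 codewords.
Minimum distance d = smallest w > 0 with A_w > 0 = 2.
Sanity: Σ A_w = 8 = 2^3 = 8 ✓.


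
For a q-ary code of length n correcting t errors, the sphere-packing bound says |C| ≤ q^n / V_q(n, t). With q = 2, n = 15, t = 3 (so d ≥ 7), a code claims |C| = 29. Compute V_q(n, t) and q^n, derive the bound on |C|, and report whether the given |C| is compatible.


V_q(n, t) = 576, q^n = 32768, Hamming bound = 56, |C| = 29 ≤ bound (satisfied).

Step 1: Compute V_q(n, t) = Σ_{j=0}^3 C(n, j) (q−1)^j.
  j = 0: C(15,0)·(1)^0 = 1·1 = 1.
  j = 1: C(15,1)·(1)^1 = 15·1 = 15.
  j = 2: C(15,2)·(1)^2 = 105·1 = 105.
  j = 3: C(15,3)·(1)^3 = 455·1 = 455.
  V_q(n, t) = 1 + 15 + 105 + 455 = 576.
Step 2: q^n = 2^15 = 32768.
Step 3: Hamming bound ⌊q^n / V_q(n,t)⌋ = ⌊32768/576⌋ = 56.
Step 4: Compare |C| = 29 to 56: satisfied.
The claimed |C| lies below the Hamming bound.


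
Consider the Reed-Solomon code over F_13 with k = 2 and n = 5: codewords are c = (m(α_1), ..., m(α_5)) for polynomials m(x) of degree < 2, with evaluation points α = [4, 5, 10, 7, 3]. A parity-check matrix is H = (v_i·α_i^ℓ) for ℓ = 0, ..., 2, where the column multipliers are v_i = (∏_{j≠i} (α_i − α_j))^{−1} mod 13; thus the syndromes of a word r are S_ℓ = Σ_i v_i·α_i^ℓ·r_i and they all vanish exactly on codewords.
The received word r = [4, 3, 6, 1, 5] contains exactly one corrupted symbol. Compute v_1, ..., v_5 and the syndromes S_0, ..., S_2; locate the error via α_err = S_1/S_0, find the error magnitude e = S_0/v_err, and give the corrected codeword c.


S = (10, 9, 12), error at position 3, error magnitude e = 8, c = [4, 3, 11, 1, 5].

Step 1: column multipliers v_i = (∏_{j≠i}(α_i − α_j))^{−1} mod 13.
  i = 1 (α = 4): (4−5)(4−10)(4−7)(4−3) = (−1)·(−6)·(−3)·1 = −18 ≡ 8, so v_1 = 8^{−1} = 5 (mod 13).
  i = 2 (α = 5): (5−4)(5−10)(5−7)(5−3) = 1·(−5)·(−2)·2 = 20 ≡ 7, so v_2 = 7^{−1} = 2 (mod 13).
  i = 3 (α = 10): (10−4)(10−5)(10−7)(10−3) = 6·5·3·7 = 630 ≡ 6, so v_3 = 6^{−1} = 11 (mod 13).
  i = 4 (α = 7): (7−4)(7−5)(7−10)(7−3) = 3·2·(−3)·4 = −72 ≡ 6, so v_4 = 6^{−1} = 11 (mod 13).
  i = 5 (α = 3): (3−4)(3−5)(3−10)(3−7) = (−1)·(−2)·(−7)·(−4) = 56 ≡ 4, so v_5 = 4^{−1} = 10 (mod 13).
  v = [5, 2, 11, 11, 10].
Step 2: syndromes of r = [4, 3, 6, 1, 5] (all sums mod 13).
  S_0 = Σ v_i r_i = 5·4 + 2·3 + 11·6 + 11·1 + 10·5 = 153 ≡ 10.
  S_1 = Σ v_i α_i r_i = 5·4·4 + 2·5·3 + 11·10·6 + 11·7·1 + 10·3·5 = 997 ≡ 9.
  α_i^2 mod 13 = [3, 12, 9, 10, 9].
  S_2 = Σ v_i α_i^2 r_i = 5·3·4 + 2·12·3 + 11·9·6 + 11·10·1 + 10·9·5 = 1286 ≡ 12.
  S = (10, 9, 12) ≠ 0, so r is not a codeword (an error is present).
Step 3: locate the error. For a single error e at position i, S_ℓ = v_i·e·α_i^ℓ, so α_err = S_1/S_0.
  S_0^{−1} = 10^{−1} = 4 (mod 13), so α_err = 9·4 = 36 ≡ 10 = α_3. Error position i = 3.
  Consistency check: S_2/S_1 = 12·3 = 36 ≡ 10 = α_err ✓ (single-error assumption holds).
Step 4: error magnitude e = S_0/v_3 = S_0·∏_{j≠3}(α_3 − α_j) = 10·6 = 60 ≡ 8 (mod 13).
Step 5: correct position 3: c_3 = r_3 − e = 6 − 8 ≡ 11 (mod 13). Hence c = [4, 3, 11, 1, 5].
  Check: interpolating c through the α_i gives m(x) = 8 + 12·x (degree < 2) with m(α_i) = c_i for every i, so c is indeed a codeword.


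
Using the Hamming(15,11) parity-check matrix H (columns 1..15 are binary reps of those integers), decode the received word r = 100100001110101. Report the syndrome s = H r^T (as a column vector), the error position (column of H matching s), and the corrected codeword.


s = (1, 1, 1, 1)^T, error position = 15, corrected codeword c = 100100001110100

Compute s = H r^T mod 2 one row at a time:
  s_1 = 0 + 1 + 1 + 1 + 0 + 1 + 0 + 1 = 5 ≡ 1 (mod 2).
  s_2 = 1 + 0 + 0 + 0 + 0 + 1 + 0 + 1 = 3 ≡ 1 (mod 2).
  s_3 = 0 + 0 + 0 + 0 + 1 + 1 + 0 + 1 = 3 ≡ 1 (mod 2).
  s_4 = 1 + 0 + 0 + 0 + 1 + 1 + 1 + 1 = 5 ≡ 1 (mod 2).
s = (1, 1, 1, 1)^T — this equals column 15 of H (binary 1111), so error is at position 15.
Correct: flip bit 15 of r = 100100001110101 to get c = 100100001110100.


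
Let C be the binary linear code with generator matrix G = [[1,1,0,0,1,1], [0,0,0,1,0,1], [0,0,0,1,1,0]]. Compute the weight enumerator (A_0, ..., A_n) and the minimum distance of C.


Weight distribution: A_0 = 1, A_2 = 4, A_4 = 3. Minimum distance d = 2.

Enumerate all 2^3 = 8 messages m ∈ F_2^3.
For each, compute codeword c = mG in F_2^6, then tally its weight.
  m = 000 → c = 000000, weight = 0.
  m = 100 → c = 110011, weight = 4.
  m = 010 → c = 000101, weight = 2.
  m = 110 → c = 110110, weight = 4.
  m = 001 → c = 000110, weight = 2.
  m = 101 → c = 110101, weight = 4.
  m = 011 → c = 000011, weight = 2.
  m = 111 → c = 110000, weight = 2.
Tally weights:
  weight 0: 1 codewords.
  weight 2: 4 codewords.
  weight 4: 3 codewords.
Minimum distance d = smallest w > 0 with A_w > 0 = 2.
Sanity: Σ A_w = 8 = 2^3 = 8 ✓.


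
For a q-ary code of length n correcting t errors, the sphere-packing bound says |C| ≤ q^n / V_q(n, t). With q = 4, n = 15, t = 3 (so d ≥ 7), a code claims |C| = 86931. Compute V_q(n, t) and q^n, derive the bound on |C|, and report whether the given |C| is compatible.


V_q(n, t) = 13276, q^n = 1073741824, Hamming bound = 80878, |C| = 86931 > bound (violated).

Step 1: Compute V_q(n, t) = Σ_{j=0}^3 C(n, j) (q−1)^j.
  j = 0: C(15,0)·(3)^0 = 1·1 = 1.
  j = 1: C(15,1)·(3)^1 = 15·3 = 45.
  j = 2: C(15,2)·(3)^2 = 105·9 = 945.
  j = 3: C(15,3)·(3)^3 = 455·27 = 12285.
  V_q(n, t) = 1 + 45 + 945 + 12285 = 13276.
Step 2: q^n = 4^15 = 1073741824.
Step 3: Hamming bound ⌊q^n / V_q(n,t)⌋ = ⌊1073741824/13276⌋ = 80878.
Step 4: Compare |C| = 86931 to 80878: violated.
The claimed |C| lies above the Hamming bound, so no 4-ary code of length 15 with d ≥ 7 can have 86931 codewords.
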